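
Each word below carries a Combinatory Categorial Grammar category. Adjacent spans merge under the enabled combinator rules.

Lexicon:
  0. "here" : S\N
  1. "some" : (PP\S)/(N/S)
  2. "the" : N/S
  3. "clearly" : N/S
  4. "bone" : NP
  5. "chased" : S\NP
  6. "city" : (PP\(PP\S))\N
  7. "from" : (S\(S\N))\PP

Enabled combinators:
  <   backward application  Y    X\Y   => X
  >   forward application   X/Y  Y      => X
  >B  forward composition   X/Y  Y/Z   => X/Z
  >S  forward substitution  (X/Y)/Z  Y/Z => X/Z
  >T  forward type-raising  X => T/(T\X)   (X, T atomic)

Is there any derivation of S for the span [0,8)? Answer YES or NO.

[0,8] S   <
  [0,1] "here" : S\N
  [1,8] S\(S\N)   <
    [1,7] PP   <
      [1,3] PP\S   >
        [1,2] "some" : (PP\S)/(N/S)
        [2,3] "the" : N/S
      [3,7] PP\(PP\S)   <
        [3,6] N   >
          [3,4] "clearly" : N/S
          [4,6] S   >
            [4,5] S/(S\NP)   >T
              [4,5] "bone" : NP
            [5,6] "chased" : S\NP
        [6,7] "city" : (PP\(PP\S))\N
    [7,8] "from" : (S\(S\N))\PP

YES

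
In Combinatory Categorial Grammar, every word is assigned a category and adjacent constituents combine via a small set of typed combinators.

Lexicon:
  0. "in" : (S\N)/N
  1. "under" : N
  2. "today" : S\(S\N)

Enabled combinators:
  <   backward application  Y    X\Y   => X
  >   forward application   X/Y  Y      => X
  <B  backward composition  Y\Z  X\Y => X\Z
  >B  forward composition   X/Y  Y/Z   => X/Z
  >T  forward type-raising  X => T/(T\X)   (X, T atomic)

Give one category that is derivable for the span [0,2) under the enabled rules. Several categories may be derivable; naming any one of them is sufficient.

[0,3] S   <
  [0,2] S\N   >
    [0,1] "in" : (S\N)/N
    [1,2] "under" : N
  [2,3] "today" : S\(S\N)

S\N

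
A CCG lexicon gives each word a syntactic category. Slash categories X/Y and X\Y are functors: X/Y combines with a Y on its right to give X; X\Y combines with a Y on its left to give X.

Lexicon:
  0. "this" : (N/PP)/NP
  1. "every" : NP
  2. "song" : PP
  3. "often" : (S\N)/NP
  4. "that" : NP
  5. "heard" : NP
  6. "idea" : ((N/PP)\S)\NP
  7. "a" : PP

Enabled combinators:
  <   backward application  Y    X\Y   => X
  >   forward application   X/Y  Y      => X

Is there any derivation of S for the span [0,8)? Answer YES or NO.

(N/PP)/NP NP PP (S\N)/NP NP NP ((N/PP)\S)\NP PP
CKY chart[0,8] = {N}; S ∉ chart

NO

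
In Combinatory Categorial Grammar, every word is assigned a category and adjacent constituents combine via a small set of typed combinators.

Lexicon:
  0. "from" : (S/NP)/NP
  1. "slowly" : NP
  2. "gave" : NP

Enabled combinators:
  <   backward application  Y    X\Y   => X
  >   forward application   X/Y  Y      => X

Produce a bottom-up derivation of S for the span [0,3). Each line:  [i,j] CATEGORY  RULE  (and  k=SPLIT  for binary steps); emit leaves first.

[0,3] S   >
  [0,2] S/NP   >
    [0,1] "from" : (S/NP)/NP
    [1,2] "slowly" : NP
  [2,3] "gave" : NP

[0,1] (S/NP)/NP  lex  "from"
[1,2] NP  lex  "slowly"
[0,2] S/NP  >  k=1
[2,3] NP  lex  "gave"
[0,3] S  >  k=2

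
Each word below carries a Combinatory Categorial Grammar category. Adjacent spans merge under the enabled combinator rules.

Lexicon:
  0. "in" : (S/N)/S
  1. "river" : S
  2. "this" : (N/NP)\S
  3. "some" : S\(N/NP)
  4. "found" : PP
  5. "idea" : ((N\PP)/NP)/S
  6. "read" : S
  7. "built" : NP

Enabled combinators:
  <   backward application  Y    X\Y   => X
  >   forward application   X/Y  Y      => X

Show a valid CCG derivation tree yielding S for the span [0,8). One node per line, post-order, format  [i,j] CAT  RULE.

[0,1] (S/N)/S  lex  "in"
[1,2] S  lex  "river"
[2,3] (N/NP)\S  lex  "this"
[1,3] N/NP  <  k=2
[3,4] S\(N/NP)  lex  "some"
[1,4] S  <  k=3
[0,4] S/N  >  k=1
[4,5] PP  lex  "found"
[5,6] ((N\PP)/NP)/S  lex  "idea"
[6,7] S  lex  "read"
[5,7] (N\PP)/NP  >  k=6
[7,8] NP  lex  "built"
[5,8] N\PP  >  k=7
[4,8] N  <  k=5
[0,8] S  >  k=4

[0,8] S   >
  [0,4] S/N   >
    [0,1] "in" : (S/N)/S
    [1,4] S   <
      [1,3] N/NP   <
        [1,2] "river" : S
        [2,3] "this" : (N/NP)\S
      [3,4] "some" : S\(N/NP)
  [4,8] N   <
    [4,5] "found" : PP
    [5,8] N\PP   >
      [5,7] (N\PP)/NP   >
        [5,6] "idea" : ((N\PP)/NP)/S
        [6,7] "read" : S
      [7,8] "built" : NP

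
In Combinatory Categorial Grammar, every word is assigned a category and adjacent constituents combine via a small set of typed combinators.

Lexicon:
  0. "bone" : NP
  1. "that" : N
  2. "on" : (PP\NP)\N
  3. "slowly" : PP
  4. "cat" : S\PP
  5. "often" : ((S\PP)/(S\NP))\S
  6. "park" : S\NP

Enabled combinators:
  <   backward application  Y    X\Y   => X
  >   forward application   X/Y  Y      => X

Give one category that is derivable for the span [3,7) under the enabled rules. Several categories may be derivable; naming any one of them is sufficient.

S\PP

[0,7] S   <
  [0,3] PP   <
    [0,1] "bone" : NP
    [1,3] PP\NP   <
      [1,2] "that" : N
      [2,3] "on" : (PP\NP)\N
  [3,7] S\PP   >
    [3,6] (S\PP)/(S\NP)   <
      [3,5] S   <
        [3,4] "slowly" : PP
        [4,5] "cat" : S\PP
      [5,6] "often" : ((S\PP)/(S\NP))\S
    [6,7] "park" : S\NP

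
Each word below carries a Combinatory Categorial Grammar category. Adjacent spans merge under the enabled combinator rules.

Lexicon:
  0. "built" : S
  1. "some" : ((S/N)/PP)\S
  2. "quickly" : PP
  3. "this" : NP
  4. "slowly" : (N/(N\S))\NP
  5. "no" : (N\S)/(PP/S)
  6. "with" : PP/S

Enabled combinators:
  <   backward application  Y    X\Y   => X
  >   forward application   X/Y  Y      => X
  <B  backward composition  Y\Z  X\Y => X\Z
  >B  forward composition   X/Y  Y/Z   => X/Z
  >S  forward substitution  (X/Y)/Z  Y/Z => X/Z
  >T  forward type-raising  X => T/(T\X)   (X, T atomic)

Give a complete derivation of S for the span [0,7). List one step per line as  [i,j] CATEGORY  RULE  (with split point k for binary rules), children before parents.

[0,7] S   >
  [0,3] S/N   >
    [0,2] (S/N)/PP   <
      [0,1] "built" : S
      [1,2] "some" : ((S/N)/PP)\S
    [2,3] "quickly" : PP
  [3,7] N   >
    [3,5] N/(N\S)   <
      [3,4] "this" : NP
      [4,5] "slowly" : (N/(N\S))\NP
    [5,7] N\S   >
      [5,6] "no" : (N\S)/(PP/S)
      [6,7] "with" : PP/S

[0,1] S  lex  "built"
[1,2] ((S/N)/PP)\S  lex  "some"
[0,2] (S/N)/PP  <  k=1
[2,3] PP  lex  "quickly"
[0,3] S/N  >  k=2
[3,4] NP  lex  "this"
[4,5] (N/(N\S))\NP  lex  "slowly"
[3,5] N/(N\S)  <  k=4
[5,6] (N\S)/(PP/S)  lex  "no"
[6,7] PP/S  lex  "with"
[5,7] N\S  >  k=6
[3,7] N  >  k=5
[0,7] S  >  k=3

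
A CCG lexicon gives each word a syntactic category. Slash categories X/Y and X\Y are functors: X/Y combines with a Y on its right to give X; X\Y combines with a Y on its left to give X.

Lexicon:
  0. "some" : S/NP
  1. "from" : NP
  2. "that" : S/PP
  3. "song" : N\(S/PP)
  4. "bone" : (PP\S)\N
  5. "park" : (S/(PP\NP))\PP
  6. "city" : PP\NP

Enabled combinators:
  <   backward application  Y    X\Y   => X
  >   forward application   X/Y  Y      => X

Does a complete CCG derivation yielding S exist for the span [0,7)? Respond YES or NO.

[0,7] S   >
  [0,6] S/(PP\NP)   <
    [0,5] PP   <
      [0,2] S   >
        [0,1] "some" : S/NP
        [1,2] "from" : NP
      [2,5] PP\S   <
        [2,4] N   <
          [2,3] "that" : S/PP
          [3,4] "song" : N\(S/PP)
        [4,5] "bone" : (PP\S)\N
    [5,6] "park" : (S/(PP\NP))\PP
  [6,7] "city" : PP\NP

YES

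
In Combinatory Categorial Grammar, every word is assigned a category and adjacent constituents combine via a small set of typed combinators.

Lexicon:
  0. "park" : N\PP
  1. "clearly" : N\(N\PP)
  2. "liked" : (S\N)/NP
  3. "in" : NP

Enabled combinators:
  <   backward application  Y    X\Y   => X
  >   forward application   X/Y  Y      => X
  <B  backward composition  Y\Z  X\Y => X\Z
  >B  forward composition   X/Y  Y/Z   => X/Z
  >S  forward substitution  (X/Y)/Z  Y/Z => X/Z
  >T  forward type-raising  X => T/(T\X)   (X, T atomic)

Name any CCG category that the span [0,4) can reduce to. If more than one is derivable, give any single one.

S

[0,4] S   <
  [0,2] N   <
    [0,1] "park" : N\PP
    [1,2] "clearly" : N\(N\PP)
  [2,4] S\N   >
    [2,3] "liked" : (S\N)/NP
    [3,4] "in" : NP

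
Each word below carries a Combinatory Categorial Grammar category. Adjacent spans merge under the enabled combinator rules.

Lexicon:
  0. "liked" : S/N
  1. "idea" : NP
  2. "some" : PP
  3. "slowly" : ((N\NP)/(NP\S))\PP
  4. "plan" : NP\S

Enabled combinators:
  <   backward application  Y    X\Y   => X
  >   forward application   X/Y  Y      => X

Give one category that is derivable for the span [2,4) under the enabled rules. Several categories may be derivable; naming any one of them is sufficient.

(N\NP)/(NP\S)

[0,5] S   >
  [0,1] "liked" : S/N
  [1,5] N   <
    [1,2] "idea" : NP
    [2,5] N\NP   >
      [2,4] (N\NP)/(NP\S)   <
        [2,3] "some" : PP
        [3,4] "slowly" : ((N\NP)/(NP\S))\PP
      [4,5] "plan" : NP\S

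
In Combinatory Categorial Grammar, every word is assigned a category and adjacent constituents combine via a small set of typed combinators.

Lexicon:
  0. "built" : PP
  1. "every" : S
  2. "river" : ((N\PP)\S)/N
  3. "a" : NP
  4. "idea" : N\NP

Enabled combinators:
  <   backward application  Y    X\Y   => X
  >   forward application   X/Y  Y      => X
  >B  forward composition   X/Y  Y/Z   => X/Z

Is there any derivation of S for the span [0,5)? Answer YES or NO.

PP S ((N\PP)\S)/N NP N\NP
CKY chart[0,5] = {N}; S ∉ chart

NO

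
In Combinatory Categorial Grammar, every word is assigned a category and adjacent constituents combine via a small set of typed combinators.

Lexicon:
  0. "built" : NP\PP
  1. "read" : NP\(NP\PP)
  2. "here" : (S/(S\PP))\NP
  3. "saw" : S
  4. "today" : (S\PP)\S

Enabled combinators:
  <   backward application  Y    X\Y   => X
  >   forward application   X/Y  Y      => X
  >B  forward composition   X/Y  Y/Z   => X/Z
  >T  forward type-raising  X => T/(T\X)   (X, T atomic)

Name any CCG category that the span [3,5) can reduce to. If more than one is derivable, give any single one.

[0,5] S   >
  [0,3] S/(S\PP)   <
    [0,2] NP   <
      [0,1] "built" : NP\PP
      [1,2] "read" : NP\(NP\PP)
    [2,3] "here" : (S/(S\PP))\NP
  [3,5] S\PP   <
    [3,4] "saw" : S
    [4,5] "today" : (S\PP)\S

S\PP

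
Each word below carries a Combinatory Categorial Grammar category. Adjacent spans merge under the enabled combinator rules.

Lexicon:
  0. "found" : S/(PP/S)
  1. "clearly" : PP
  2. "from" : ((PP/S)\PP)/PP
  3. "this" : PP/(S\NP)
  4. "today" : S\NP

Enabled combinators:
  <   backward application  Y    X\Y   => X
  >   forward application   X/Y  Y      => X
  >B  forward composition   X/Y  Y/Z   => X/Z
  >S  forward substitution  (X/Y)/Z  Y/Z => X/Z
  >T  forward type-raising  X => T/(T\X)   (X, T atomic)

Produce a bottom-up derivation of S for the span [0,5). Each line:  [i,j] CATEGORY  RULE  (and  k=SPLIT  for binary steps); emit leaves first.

[0,1] S/(PP/S)  lex  "found"
[1,2] PP  lex  "clearly"
[2,3] ((PP/S)\PP)/PP  lex  "from"
[3,4] PP/(S\NP)  lex  "this"
[4,5] S\NP  lex  "today"
[3,5] PP  >  k=4
[2,5] (PP/S)\PP  >  k=3
[1,5] PP/S  <  k=2
[0,5] S  >  k=1

[0,5] S   >
  [0,1] "found" : S/(PP/S)
  [1,5] PP/S   <
    [1,2] "clearly" : PP
    [2,5] (PP/S)\PP   >
      [2,3] "from" : ((PP/S)\PP)/PP
      [3,5] PP   >
        [3,4] "this" : PP/(S\NP)
        [4,5] "today" : S\NP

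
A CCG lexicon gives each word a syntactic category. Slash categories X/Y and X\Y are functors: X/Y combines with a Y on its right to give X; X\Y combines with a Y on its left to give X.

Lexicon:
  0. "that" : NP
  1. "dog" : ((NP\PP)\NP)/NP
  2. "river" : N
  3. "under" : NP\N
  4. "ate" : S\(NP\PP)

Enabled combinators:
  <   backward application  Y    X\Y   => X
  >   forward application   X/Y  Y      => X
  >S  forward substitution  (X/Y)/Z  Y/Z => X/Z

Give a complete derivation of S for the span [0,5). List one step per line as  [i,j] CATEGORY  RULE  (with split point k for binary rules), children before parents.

[0,1] NP  lex  "that"
[1,2] ((NP\PP)\NP)/NP  lex  "dog"
[2,3] N  lex  "river"
[3,4] NP\N  lex  "under"
[2,4] NP  <  k=3
[1,4] (NP\PP)\NP  >  k=2
[0,4] NP\PP  <  k=1
[4,5] S\(NP\PP)  lex  "ate"
[0,5] S  <  k=4

[0,5] S   <
  [0,4] NP\PP   <
    [0,1] "that" : NP
    [1,4] (NP\PP)\NP   >
      [1,2] "dog" : ((NP\PP)\NP)/NP
      [2,4] NP   <
        [2,3] "river" : N
        [3,4] "under" : NP\N
  [4,5] "ate" : S\(NP\PP)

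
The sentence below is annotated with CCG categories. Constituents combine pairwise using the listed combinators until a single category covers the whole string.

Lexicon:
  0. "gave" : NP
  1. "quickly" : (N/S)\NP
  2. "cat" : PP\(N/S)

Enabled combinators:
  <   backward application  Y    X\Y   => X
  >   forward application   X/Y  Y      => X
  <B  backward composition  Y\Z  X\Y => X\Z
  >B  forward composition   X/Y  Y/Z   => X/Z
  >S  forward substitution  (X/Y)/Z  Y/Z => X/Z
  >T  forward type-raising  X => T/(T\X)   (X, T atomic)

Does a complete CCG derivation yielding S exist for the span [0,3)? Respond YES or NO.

NP (N/S)\NP PP\(N/S)
CKY chart[0,3] = {N/(N\PP), NP/(NP\PP), PP, PP/(PP\PP), S/(S\PP)}; S ∉ chart

NO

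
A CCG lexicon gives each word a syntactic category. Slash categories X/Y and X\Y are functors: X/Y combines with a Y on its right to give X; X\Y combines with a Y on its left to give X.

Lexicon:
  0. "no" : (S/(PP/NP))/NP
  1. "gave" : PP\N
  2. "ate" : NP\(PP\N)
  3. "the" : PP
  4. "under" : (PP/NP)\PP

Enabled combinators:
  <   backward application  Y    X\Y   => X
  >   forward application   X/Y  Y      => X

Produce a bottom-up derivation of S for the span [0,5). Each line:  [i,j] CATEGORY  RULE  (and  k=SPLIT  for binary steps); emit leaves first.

[0,1] (S/(PP/NP))/NP  lex  "no"
[1,2] PP\N  lex  "gave"
[2,3] NP\(PP\N)  lex  "ate"
[1,3] NP  <  k=2
[0,3] S/(PP/NP)  >  k=1
[3,4] PP  lex  "the"
[4,5] (PP/NP)\PP  lex  "under"
[3,5] PP/NP  <  k=4
[0,5] S  >  k=3

[0,5] S   >
  [0,3] S/(PP/NP)   >
    [0,1] "no" : (S/(PP/NP))/NP
    [1,3] NP   <
      [1,2] "gave" : PP\N
      [2,3] "ate" : NP\(PP\N)
  [3,5] PP/NP   <
    [3,4] "the" : PP
    [4,5] "under" : (PP/NP)\PP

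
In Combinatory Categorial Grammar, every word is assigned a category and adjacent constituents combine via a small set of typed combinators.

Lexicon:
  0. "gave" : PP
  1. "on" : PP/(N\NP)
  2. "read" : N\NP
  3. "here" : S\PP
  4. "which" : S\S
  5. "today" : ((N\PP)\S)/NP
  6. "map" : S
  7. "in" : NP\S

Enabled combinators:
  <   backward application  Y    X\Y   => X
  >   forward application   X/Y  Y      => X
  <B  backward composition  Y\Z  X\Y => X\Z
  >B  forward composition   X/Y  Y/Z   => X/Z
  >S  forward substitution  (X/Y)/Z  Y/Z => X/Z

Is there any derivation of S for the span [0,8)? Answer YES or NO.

NO

PP PP/(N\NP) N\NP S\PP S\S ((N\PP)\S)/NP S NP\S
CKY chart[0,8] = {N}; S ∉ chart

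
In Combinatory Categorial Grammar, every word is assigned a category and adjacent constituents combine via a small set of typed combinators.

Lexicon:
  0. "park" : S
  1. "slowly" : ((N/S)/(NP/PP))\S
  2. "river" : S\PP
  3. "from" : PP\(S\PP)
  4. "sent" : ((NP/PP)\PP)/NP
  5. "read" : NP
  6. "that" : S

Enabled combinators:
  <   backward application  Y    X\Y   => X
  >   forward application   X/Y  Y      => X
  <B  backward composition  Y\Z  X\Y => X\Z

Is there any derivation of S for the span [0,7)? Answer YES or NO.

NO

S ((N/S)/(NP/PP))\S S\PP PP\(S\PP) ((NP/PP)\PP)/NP NP S
CKY chart[0,7] = {N}; S ∉ chart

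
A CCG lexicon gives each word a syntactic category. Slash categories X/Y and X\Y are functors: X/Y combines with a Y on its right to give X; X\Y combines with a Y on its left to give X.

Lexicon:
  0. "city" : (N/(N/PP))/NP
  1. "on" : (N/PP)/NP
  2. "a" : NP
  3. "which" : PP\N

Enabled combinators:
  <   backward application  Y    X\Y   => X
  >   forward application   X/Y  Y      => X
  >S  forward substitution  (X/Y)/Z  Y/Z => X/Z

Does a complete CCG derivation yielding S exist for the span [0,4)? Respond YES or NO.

(N/(N/PP))/NP (N/PP)/NP NP PP\N
CKY chart[0,4] = {PP}; S ∉ chart

NO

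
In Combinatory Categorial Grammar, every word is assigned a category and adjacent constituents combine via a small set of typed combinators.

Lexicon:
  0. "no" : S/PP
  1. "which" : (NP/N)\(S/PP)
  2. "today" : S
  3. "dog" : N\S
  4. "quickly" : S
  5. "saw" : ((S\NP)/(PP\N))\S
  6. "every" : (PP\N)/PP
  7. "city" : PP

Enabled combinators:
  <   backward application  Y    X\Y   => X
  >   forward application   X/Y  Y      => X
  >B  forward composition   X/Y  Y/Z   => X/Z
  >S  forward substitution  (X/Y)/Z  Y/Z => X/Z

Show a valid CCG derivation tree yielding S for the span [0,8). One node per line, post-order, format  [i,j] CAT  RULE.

[0,8] S   <
  [0,4] NP   >
    [0,2] NP/N   <
      [0,1] "no" : S/PP
      [1,2] "which" : (NP/N)\(S/PP)
    [2,4] N   <
      [2,3] "today" : S
      [3,4] "dog" : N\S
  [4,8] S\NP   >
    [4,6] (S\NP)/(PP\N)   <
      [4,5] "quickly" : S
      [5,6] "saw" : ((S\NP)/(PP\N))\S
    [6,8] PP\N   >
      [6,7] "every" : (PP\N)/PP
      [7,8] "city" : PP

[0,1] S/PP  lex  "no"
[1,2] (NP/N)\(S/PP)  lex  "which"
[0,2] NP/N  <  k=1
[2,3] S  lex  "today"
[3,4] N\S  lex  "dog"
[2,4] N  <  k=3
[0,4] NP  >  k=2
[4,5] S  lex  "quickly"
[5,6] ((S\NP)/(PP\N))\S  lex  "saw"
[4,6] (S\NP)/(PP\N)  <  k=5
[6,7] (PP\N)/PP  lex  "every"
[7,8] PP  lex  "city"
[6,8] PP\N  >  k=7
[4,8] S\NP  >  k=6
[0,8] S  <  k=4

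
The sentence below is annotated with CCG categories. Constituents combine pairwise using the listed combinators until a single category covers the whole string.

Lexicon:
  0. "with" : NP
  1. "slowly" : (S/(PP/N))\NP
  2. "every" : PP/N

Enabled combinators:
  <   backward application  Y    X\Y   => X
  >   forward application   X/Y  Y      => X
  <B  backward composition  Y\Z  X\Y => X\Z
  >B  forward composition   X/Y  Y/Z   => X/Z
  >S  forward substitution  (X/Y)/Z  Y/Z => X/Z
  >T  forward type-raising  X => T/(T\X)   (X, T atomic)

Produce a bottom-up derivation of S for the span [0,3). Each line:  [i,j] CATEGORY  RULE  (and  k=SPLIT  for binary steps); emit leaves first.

[0,3] S   >
  [0,2] S/(PP/N)   <
    [0,1] "with" : NP
    [1,2] "slowly" : (S/(PP/N))\NP
  [2,3] "every" : PP/N

[0,1] NP  lex  "with"
[1,2] (S/(PP/N))\NP  lex  "slowly"
[0,2] S/(PP/N)  <  k=1
[2,3] PP/N  lex  "every"
[0,3] S  >  k=2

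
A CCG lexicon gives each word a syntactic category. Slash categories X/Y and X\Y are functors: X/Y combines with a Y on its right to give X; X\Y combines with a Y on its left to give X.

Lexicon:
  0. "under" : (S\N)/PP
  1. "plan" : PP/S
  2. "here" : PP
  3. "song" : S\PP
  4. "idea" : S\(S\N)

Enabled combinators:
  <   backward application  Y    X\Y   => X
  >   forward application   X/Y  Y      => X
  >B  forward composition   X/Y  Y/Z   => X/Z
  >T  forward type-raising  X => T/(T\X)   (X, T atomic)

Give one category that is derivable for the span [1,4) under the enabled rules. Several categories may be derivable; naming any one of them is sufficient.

PP

[0,5] S   <
  [0,4] S\N   >
    [0,1] "under" : (S\N)/PP
    [1,4] PP   >
      [1,2] "plan" : PP/S
      [2,4] S   <
        [2,3] "here" : PP
        [3,4] "song" : S\PP
  [4,5] "idea" : S\(S\N)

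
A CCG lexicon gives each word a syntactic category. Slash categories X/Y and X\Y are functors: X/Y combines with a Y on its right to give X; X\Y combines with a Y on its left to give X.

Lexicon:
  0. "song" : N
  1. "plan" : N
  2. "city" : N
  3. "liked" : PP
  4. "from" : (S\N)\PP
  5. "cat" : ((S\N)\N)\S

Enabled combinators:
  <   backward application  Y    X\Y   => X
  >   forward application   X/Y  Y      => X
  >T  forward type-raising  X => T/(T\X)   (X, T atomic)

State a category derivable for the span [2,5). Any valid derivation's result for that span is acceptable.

S

[0,6] S   >
  [0,1] S/(S\N)   >T
    [0,1] "song" : N
  [1,6] S\N   <
    [1,2] "plan" : N
    [2,6] (S\N)\N   <
      [2,5] S   <
        [2,3] "city" : N
        [3,5] S\N   <
          [3,4] "liked" : PP
          [4,5] "from" : (S\N)\PP
      [5,6] "cat" : ((S\N)\N)\S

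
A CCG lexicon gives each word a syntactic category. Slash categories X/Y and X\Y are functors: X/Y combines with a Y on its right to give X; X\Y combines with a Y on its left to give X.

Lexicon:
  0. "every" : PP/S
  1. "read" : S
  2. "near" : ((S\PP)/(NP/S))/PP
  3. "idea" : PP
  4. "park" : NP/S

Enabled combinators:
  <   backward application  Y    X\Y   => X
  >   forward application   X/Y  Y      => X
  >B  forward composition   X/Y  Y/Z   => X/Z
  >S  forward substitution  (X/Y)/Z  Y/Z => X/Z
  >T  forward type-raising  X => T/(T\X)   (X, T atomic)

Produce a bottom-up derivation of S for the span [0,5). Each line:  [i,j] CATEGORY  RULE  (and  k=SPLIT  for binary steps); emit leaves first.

[0,5] S   <
  [0,2] PP   >
    [0,1] "every" : PP/S
    [1,2] "read" : S
  [2,5] S\PP   >
    [2,4] (S\PP)/(NP/S)   >
      [2,3] "near" : ((S\PP)/(NP/S))/PP
      [3,4] "idea" : PP
    [4,5] "park" : NP/S

[0,1] PP/S  lex  "every"
[1,2] S  lex  "read"
[0,2] PP  >  k=1
[2,3] ((S\PP)/(NP/S))/PP  lex  "near"
[3,4] PP  lex  "idea"
[2,4] (S\PP)/(NP/S)  >  k=3
[4,5] NP/S  lex  "park"
[2,5] S\PP  >  k=4
[0,5] S  <  k=2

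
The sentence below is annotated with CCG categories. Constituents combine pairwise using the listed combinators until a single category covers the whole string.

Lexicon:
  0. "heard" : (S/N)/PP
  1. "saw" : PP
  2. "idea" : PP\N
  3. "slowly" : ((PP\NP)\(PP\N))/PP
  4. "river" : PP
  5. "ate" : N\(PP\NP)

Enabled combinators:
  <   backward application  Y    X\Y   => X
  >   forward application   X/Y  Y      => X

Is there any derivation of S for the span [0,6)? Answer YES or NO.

YES

[0,6] S   >
  [0,2] S/N   >
    [0,1] "heard" : (S/N)/PP
    [1,2] "saw" : PP
  [2,6] N   <
    [2,5] PP\NP   <
      [2,3] "idea" : PP\N
      [3,5] (PP\NP)\(PP\N)   >
        [3,4] "slowly" : ((PP\NP)\(PP\N))/PP
        [4,5] "river" : PP
    [5,6] "ate" : N\(PP\NP)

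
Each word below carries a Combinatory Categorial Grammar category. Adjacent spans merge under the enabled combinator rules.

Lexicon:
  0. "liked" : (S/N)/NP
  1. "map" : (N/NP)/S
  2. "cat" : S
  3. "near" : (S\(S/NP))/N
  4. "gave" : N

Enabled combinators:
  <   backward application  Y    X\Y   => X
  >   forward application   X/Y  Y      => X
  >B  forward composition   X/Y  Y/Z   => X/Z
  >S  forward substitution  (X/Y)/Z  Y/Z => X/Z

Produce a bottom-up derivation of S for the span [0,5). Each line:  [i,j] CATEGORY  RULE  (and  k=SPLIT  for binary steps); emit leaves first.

[0,5] S   <
  [0,3] S/NP   >S
    [0,1] "liked" : (S/N)/NP
    [1,3] N/NP   >
      [1,2] "map" : (N/NP)/S
      [2,3] "cat" : S
  [3,5] S\(S/NP)   >
    [3,4] "near" : (S\(S/NP))/N
    [4,5] "gave" : N

[0,1] (S/N)/NP  lex  "liked"
[1,2] (N/NP)/S  lex  "map"
[2,3] S  lex  "cat"
[1,3] N/NP  >  k=2
[0,3] S/NP  >S  k=1
[3,4] (S\(S/NP))/N  lex  "near"
[4,5] N  lex  "gave"
[3,5] S\(S/NP)  >  k=4
[0,5] S  <  k=3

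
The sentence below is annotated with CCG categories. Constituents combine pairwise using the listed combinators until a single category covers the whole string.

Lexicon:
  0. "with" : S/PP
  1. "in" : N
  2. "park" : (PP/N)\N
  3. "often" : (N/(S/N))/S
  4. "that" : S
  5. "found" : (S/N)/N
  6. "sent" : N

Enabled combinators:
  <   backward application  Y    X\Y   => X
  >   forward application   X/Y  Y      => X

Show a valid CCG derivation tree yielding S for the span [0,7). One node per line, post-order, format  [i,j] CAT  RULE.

[0,1] S/PP  lex  "with"
[1,2] N  lex  "in"
[2,3] (PP/N)\N  lex  "park"
[1,3] PP/N  <  k=2
[3,4] (N/(S/N))/S  lex  "often"
[4,5] S  lex  "that"
[3,5] N/(S/N)  >  k=4
[5,6] (S/N)/N  lex  "found"
[6,7] N  lex  "sent"
[5,7] S/N  >  k=6
[3,7] N  >  k=5
[1,7] PP  >  k=3
[0,7] S  >  k=1

[0,7] S   >
  [0,1] "with" : S/PP
  [1,7] PP   >
    [1,3] PP/N   <
      [1,2] "in" : N
      [2,3] "park" : (PP/N)\N
    [3,7] N   >
      [3,5] N/(S/N)   >
        [3,4] "often" : (N/(S/N))/S
        [4,5] "that" : S
      [5,7] S/N   >
        [5,6] "found" : (S/N)/N
        [6,7] "sent" : N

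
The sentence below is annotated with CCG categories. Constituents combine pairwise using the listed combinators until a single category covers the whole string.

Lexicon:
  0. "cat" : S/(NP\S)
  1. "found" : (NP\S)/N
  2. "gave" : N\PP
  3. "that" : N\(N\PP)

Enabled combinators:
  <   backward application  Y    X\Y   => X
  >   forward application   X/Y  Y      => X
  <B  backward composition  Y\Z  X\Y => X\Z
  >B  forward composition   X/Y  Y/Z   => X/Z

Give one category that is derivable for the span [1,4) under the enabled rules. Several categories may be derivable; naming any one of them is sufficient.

[0,4] S   >
  [0,1] "cat" : S/(NP\S)
  [1,4] NP\S   >
    [1,2] "found" : (NP\S)/N
    [2,4] N   <
      [2,3] "gave" : N\PP
      [3,4] "that" : N\(N\PP)

NP\S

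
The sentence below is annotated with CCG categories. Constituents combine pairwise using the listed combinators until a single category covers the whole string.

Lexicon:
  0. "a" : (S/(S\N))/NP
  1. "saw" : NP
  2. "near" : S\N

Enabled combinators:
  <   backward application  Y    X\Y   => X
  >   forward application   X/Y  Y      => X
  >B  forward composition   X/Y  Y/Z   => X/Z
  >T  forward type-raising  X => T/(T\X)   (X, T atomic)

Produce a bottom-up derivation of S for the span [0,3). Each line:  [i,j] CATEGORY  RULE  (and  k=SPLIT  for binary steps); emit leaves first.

[0,1] (S/(S\N))/NP  lex  "a"
[1,2] NP  lex  "saw"
[0,2] S/(S\N)  >  k=1
[2,3] S\N  lex  "near"
[0,3] S  >  k=2

[0,3] S   >
  [0,2] S/(S\N)   >
    [0,1] "a" : (S/(S\N))/NP
    [1,2] "saw" : NP
  [2,3] "near" : S\N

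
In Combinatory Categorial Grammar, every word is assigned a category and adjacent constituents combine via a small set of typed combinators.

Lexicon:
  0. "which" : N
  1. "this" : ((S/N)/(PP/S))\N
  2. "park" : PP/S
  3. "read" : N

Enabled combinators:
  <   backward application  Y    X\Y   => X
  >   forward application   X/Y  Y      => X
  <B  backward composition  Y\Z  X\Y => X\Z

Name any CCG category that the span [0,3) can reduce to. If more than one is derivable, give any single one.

[0,4] S   >
  [0,3] S/N   >
    [0,2] (S/N)/(PP/S)   <
      [0,1] "which" : N
      [1,2] "this" : ((S/N)/(PP/S))\N
    [2,3] "park" : PP/S
  [3,4] "read" : N

S/N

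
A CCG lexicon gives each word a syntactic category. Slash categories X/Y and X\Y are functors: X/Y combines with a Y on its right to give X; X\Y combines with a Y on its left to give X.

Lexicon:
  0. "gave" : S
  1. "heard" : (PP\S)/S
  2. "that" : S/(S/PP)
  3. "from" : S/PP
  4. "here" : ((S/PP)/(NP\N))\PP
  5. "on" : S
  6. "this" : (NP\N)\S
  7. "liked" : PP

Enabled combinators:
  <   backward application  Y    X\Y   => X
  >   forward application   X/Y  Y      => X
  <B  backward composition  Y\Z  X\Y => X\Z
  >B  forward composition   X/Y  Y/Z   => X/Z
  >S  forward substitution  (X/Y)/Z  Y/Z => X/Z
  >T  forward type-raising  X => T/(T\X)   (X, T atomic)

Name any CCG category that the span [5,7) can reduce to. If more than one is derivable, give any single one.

[0,8] S   >
  [0,7] S/PP   >
    [0,5] (S/PP)/(NP\N)   <
      [0,4] PP   <
        [0,1] "gave" : S
        [1,4] PP\S   >
          [1,2] "heard" : (PP\S)/S
          [2,4] S   >
            [2,3] "that" : S/(S/PP)
            [3,4] "from" : S/PP
      [4,5] "here" : ((S/PP)/(NP\N))\PP
    [5,7] NP\N   <
      [5,6] "on" : S
      [6,7] "this" : (NP\N)\S
  [7,8] "liked" : PP

NP\N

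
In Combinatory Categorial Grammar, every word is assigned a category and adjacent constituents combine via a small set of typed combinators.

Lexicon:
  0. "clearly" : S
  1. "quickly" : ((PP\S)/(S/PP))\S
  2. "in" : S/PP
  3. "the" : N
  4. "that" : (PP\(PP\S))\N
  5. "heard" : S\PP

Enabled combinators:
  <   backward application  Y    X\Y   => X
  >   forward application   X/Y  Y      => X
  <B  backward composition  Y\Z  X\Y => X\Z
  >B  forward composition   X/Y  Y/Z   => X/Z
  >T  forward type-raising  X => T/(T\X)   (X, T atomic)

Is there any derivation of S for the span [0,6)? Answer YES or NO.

YES

[0,6] S   <
  [0,5] PP   <
    [0,3] PP\S   >
      [0,2] (PP\S)/(S/PP)   <
        [0,1] "clearly" : S
        [1,2] "quickly" : ((PP\S)/(S/PP))\S
      [2,3] "in" : S/PP
    [3,5] PP\(PP\S)   <
      [3,4] "the" : N
      [4,5] "that" : (PP\(PP\S))\N
  [5,6] "heard" : S\PP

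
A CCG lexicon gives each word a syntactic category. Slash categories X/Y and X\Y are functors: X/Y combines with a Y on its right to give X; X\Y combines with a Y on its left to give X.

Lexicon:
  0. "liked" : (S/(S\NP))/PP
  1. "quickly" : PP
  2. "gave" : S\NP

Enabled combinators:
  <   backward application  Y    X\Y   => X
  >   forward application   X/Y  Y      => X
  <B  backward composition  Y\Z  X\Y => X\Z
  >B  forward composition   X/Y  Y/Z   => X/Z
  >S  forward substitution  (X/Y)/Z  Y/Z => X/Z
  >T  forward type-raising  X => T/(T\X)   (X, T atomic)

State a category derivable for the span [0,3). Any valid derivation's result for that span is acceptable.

[0,3] S   >
  [0,2] S/(S\NP)   >
    [0,1] "liked" : (S/(S\NP))/PP
    [1,2] "quickly" : PP
  [2,3] "gave" : S\NP

S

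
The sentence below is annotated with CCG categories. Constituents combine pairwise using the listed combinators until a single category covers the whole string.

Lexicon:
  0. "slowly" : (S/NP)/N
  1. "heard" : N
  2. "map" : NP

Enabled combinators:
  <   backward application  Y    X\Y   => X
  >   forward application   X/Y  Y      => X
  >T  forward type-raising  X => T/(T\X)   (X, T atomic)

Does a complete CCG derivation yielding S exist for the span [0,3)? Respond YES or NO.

YES

[0,3] S   >
  [0,2] S/NP   >
    [0,1] "slowly" : (S/NP)/N
    [1,2] "heard" : N
  [2,3] "map" : NP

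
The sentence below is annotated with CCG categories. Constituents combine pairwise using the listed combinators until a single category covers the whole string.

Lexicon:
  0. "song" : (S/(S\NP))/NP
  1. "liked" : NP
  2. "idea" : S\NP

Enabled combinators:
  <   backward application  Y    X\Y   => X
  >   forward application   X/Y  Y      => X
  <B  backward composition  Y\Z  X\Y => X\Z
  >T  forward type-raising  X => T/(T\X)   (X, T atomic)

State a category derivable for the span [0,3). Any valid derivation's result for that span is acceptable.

[0,3] S   >
  [0,2] S/(S\NP)   >
    [0,1] "song" : (S/(S\NP))/NP
    [1,2] "liked" : NP
  [2,3] "idea" : S\NP

S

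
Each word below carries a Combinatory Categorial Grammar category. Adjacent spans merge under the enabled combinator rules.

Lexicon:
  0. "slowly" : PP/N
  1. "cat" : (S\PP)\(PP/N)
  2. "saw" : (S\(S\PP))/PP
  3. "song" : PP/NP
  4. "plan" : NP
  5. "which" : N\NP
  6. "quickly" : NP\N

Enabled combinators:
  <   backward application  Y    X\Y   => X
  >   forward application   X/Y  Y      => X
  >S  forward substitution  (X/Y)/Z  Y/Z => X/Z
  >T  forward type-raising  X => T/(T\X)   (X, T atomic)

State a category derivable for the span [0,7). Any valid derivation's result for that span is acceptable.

[0,7] S   <
  [0,2] S\PP   <
    [0,1] "slowly" : PP/N
    [1,2] "cat" : (S\PP)\(PP/N)
  [2,7] S\(S\PP)   >
    [2,3] "saw" : (S\(S\PP))/PP
    [3,7] PP   >
      [3,4] "song" : PP/NP
      [4,7] NP   <
        [4,6] N   >
          [4,5] N/(N\NP)   >T
            [4,5] "plan" : NP
          [5,6] "which" : N\NP
        [6,7] "quickly" : NP\N

S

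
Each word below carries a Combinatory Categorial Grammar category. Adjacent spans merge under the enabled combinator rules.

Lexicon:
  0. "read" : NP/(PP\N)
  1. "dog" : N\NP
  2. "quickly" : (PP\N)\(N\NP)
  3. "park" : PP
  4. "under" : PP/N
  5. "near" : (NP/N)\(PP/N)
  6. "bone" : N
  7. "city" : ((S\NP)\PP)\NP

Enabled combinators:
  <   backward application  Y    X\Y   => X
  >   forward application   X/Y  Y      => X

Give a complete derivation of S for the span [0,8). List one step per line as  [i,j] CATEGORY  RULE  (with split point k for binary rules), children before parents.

[0,1] NP/(PP\N)  lex  "read"
[1,2] N\NP  lex  "dog"
[2,3] (PP\N)\(N\NP)  lex  "quickly"
[1,3] PP\N  <  k=2
[0,3] NP  >  k=1
[3,4] PP  lex  "park"
[4,5] PP/N  lex  "under"
[5,6] (NP/N)\(PP/N)  lex  "near"
[4,6] NP/N  <  k=5
[6,7] N  lex  "bone"
[4,7] NP  >  k=6
[7,8] ((S\NP)\PP)\NP  lex  "city"
[4,8] (S\NP)\PP  <  k=7
[3,8] S\NP  <  k=4
[0,8] S  <  k=3

[0,8] S   <
  [0,3] NP   >
    [0,1] "read" : NP/(PP\N)
    [1,3] PP\N   <
      [1,2] "dog" : N\NP
      [2,3] "quickly" : (PP\N)\(N\NP)
  [3,8] S\NP   <
    [3,4] "park" : PP
    [4,8] (S\NP)\PP   <
      [4,7] NP   >
        [4,6] NP/N   <
          [4,5] "under" : PP/N
          [5,6] "near" : (NP/N)\(PP/N)
        [6,7] "bone" : N
      [7,8] "city" : ((S\NP)\PP)\NP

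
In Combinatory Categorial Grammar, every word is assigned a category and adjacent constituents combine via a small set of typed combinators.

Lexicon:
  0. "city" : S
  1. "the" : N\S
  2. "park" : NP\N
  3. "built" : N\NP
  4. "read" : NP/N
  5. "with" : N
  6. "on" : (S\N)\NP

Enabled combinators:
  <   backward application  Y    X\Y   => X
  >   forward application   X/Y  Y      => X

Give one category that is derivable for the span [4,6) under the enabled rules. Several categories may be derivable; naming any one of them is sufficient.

NP

[0,7] S   <
  [0,4] N   <
    [0,3] NP   <
      [0,2] N   <
        [0,1] "city" : S
        [1,2] "the" : N\S
      [2,3] "park" : NP\N
    [3,4] "built" : N\NP
  [4,7] S\N   <
    [4,6] NP   >
      [4,5] "read" : NP/N
      [5,6] "with" : N
    [6,7] "on" : (S\N)\NP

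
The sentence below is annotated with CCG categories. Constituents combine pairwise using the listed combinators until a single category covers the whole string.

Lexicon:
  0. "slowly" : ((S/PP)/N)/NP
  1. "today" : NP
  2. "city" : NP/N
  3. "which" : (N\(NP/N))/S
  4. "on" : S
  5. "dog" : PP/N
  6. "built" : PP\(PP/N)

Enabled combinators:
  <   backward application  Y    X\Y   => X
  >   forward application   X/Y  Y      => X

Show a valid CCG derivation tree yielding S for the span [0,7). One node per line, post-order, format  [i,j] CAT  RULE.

[0,7] S   >
  [0,5] S/PP   >
    [0,2] (S/PP)/N   >
      [0,1] "slowly" : ((S/PP)/N)/NP
      [1,2] "today" : NP
    [2,5] N   <
      [2,3] "city" : NP/N
      [3,5] N\(NP/N)   >
        [3,4] "which" : (N\(NP/N))/S
        [4,5] "on" : S
  [5,7] PP   <
    [5,6] "dog" : PP/N
    [6,7] "built" : PP\(PP/N)

[0,1] ((S/PP)/N)/NP  lex  "slowly"
[1,2] NP  lex  "today"
[0,2] (S/PP)/N  >  k=1
[2,3] NP/N  lex  "city"
[3,4] (N\(NP/N))/S  lex  "which"
[4,5] S  lex  "on"
[3,5] N\(NP/N)  >  k=4
[2,5] N  <  k=3
[0,5] S/PP  >  k=2
[5,6] PP/N  lex  "dog"
[6,7] PP\(PP/N)  lex  "built"
[5,7] PP  <  k=6
[0,7] S  >  k=5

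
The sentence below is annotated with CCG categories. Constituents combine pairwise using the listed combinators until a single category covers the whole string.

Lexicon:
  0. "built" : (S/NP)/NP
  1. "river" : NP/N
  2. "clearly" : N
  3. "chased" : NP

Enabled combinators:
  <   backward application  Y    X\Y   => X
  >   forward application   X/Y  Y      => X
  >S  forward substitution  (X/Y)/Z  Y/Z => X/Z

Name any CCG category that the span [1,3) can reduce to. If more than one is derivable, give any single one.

NP

[0,4] S   >
  [0,3] S/NP   >
    [0,1] "built" : (S/NP)/NP
    [1,3] NP   >
      [1,2] "river" : NP/N
      [2,3] "clearly" : N
  [3,4] "chased" : NP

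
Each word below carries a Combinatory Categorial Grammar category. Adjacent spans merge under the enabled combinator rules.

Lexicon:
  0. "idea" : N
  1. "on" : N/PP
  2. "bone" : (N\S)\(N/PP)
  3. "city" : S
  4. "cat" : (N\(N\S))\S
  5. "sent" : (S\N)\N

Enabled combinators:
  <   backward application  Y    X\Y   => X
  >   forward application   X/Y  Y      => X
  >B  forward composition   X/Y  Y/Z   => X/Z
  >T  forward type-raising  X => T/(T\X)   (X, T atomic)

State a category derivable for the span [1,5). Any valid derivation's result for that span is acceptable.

[0,6] S   <
  [0,1] "idea" : N
  [1,6] S\N   <
    [1,5] N   <
      [1,3] N\S   <
        [1,2] "on" : N/PP
        [2,3] "bone" : (N\S)\(N/PP)
      [3,5] N\(N\S)   <
        [3,4] "city" : S
        [4,5] "cat" : (N\(N\S))\S
    [5,6] "sent" : (S\N)\N

N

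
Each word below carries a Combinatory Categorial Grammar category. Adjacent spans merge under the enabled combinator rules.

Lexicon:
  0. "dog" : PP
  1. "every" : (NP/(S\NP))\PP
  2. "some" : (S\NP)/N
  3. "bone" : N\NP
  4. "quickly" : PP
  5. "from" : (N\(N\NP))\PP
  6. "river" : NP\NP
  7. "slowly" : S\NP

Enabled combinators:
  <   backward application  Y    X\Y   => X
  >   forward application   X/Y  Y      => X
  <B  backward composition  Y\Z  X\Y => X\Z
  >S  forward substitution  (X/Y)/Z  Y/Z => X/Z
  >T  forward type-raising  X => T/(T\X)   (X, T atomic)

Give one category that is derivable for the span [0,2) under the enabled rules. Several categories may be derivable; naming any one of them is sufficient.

NP/(S\NP)

[0,8] S   <
  [0,6] NP   >
    [0,2] NP/(S\NP)   <
      [0,1] "dog" : PP
      [1,2] "every" : (NP/(S\NP))\PP
    [2,6] S\NP   >
      [2,3] "some" : (S\NP)/N
      [3,6] N   <
        [3,4] "bone" : N\NP
        [4,6] N\(N\NP)   <
          [4,5] "quickly" : PP
          [5,6] "from" : (N\(N\NP))\PP
  [6,8] S\NP   <B
    [6,7] "river" : NP\NP
    [7,8] "slowly" : S\NP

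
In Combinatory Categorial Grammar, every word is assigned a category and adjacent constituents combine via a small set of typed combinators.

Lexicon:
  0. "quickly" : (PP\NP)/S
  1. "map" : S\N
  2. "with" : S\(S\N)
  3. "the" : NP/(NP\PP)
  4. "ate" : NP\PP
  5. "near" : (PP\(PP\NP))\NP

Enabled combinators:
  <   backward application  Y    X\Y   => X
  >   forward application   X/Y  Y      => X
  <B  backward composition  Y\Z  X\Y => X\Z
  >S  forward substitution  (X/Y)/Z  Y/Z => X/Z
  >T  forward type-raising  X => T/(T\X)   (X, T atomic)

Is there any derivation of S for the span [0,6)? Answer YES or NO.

NO

(PP\NP)/S S\N S\(S\N) NP/(NP\PP) NP\PP (PP\(PP\NP))\NP
CKY chart[0,6] = {N/(N\PP), NP/(NP\PP), PP, PP/(PP\PP), S/(S\PP)}; S ∉ chart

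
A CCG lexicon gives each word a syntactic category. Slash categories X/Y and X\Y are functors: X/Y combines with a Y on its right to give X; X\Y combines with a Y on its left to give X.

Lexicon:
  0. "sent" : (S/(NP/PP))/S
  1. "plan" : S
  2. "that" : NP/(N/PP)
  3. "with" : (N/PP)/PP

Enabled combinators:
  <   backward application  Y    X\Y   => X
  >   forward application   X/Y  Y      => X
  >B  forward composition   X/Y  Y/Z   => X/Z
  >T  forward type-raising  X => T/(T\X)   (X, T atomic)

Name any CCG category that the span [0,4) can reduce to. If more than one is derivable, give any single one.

[0,4] S   >
  [0,2] S/(NP/PP)   >
    [0,1] "sent" : (S/(NP/PP))/S
    [1,2] "plan" : S
  [2,4] NP/PP   >B
    [2,3] "that" : NP/(N/PP)
    [3,4] "with" : (N/PP)/PP

S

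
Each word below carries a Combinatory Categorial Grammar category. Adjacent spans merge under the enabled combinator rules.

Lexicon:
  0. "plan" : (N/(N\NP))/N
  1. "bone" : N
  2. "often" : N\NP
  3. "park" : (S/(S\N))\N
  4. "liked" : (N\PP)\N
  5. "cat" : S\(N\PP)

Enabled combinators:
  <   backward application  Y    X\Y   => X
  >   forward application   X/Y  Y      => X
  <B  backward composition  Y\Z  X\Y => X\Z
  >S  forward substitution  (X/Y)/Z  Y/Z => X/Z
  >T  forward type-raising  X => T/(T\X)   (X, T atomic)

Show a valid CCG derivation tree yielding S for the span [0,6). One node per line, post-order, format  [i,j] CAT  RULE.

[0,6] S   >
  [0,4] S/(S\N)   <
    [0,3] N   >
      [0,2] N/(N\NP)   >
        [0,1] "plan" : (N/(N\NP))/N
        [1,2] "bone" : N
      [2,3] "often" : N\NP
    [3,4] "park" : (S/(S\N))\N
  [4,6] S\N   <B
    [4,5] "liked" : (N\PP)\N
    [5,6] "cat" : S\(N\PP)

[0,1] (N/(N\NP))/N  lex  "plan"
[1,2] N  lex  "bone"
[0,2] N/(N\NP)  >  k=1
[2,3] N\NP  lex  "often"
[0,3] N  >  k=2
[3,4] (S/(S\N))\N  lex  "park"
[0,4] S/(S\N)  <  k=3
[4,5] (N\PP)\N  lex  "liked"
[5,6] S\(N\PP)  lex  "cat"
[4,6] S\N  <B  k=5
[0,6] S  >  k=4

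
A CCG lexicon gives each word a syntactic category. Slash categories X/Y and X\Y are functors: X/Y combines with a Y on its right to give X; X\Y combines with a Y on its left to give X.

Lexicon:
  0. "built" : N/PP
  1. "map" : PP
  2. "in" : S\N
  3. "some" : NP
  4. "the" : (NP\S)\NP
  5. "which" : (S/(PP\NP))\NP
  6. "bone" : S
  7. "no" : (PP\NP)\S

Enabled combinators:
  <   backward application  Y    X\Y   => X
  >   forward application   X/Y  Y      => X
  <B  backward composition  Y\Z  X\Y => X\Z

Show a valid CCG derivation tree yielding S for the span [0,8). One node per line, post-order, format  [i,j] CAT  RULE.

[0,8] S   >
  [0,6] S/(PP\NP)   <
    [0,5] NP   <
      [0,2] N   >
        [0,1] "built" : N/PP
        [1,2] "map" : PP
      [2,5] NP\N   <B
        [2,3] "in" : S\N
        [3,5] NP\S   <
          [3,4] "some" : NP
          [4,5] "the" : (NP\S)\NP
    [5,6] "which" : (S/(PP\NP))\NP
  [6,8] PP\NP   <
    [6,7] "bone" : S
    [7,8] "no" : (PP\NP)\S

[0,1] N/PP  lex  "built"
[1,2] PP  lex  "map"
[0,2] N  >  k=1
[2,3] S\N  lex  "in"
[3,4] NP  lex  "some"
[4,5] (NP\S)\NP  lex  "the"
[3,5] NP\S  <  k=4
[2,5] NP\N  <B  k=3
[0,5] NP  <  k=2
[5,6] (S/(PP\NP))\NP  lex  "which"
[0,6] S/(PP\NP)  <  k=5
[6,7] S  lex  "bone"
[7,8] (PP\NP)\S  lex  "no"
[6,8] PP\NP  <  k=7
[0,8] S  >  k=6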